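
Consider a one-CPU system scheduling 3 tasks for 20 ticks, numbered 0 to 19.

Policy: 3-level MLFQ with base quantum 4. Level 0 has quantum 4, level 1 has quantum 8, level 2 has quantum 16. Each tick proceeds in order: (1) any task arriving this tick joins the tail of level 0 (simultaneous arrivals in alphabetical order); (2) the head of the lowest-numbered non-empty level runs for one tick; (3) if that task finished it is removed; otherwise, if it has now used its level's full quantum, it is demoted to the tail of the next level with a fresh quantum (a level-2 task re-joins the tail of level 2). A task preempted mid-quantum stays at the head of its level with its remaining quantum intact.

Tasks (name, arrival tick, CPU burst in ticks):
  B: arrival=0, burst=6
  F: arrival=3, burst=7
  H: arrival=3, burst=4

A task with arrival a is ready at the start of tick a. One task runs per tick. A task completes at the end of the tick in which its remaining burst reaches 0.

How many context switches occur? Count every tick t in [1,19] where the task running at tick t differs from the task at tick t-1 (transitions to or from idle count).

context switches = 5

t=0: L0/L1/L2 = B/-/- → run B
t=1: L0/L1/L2 = B/-/- → run B
t=2: L0/L1/L2 = B/-/- → run B
t=3: L0/L1/L2 = BFH/-/- → run B
t=4: L0/L1/L2 = FH/B/- → run F
t=5: L0/L1/L2 = FH/B/- → run F
t=6: L0/L1/L2 = FH/B/- → run F
t=7: L0/L1/L2 = FH/B/- → run F
t=8: L0/L1/L2 = H/BF/- → run H
t=9: L0/L1/L2 = H/BF/- → run H
t=10: L0/L1/L2 = H/BF/- → run H
t=11: L0/L1/L2 = H/BF/- → run H
t=12: L0/L1/L2 = -/BF/- → run B
t=13: L0/L1/L2 = -/BF/- → run B
t=14: L0/L1/L2 = -/F/- → run F
t=15: L0/L1/L2 = -/F/- → run F
t=16: L0/L1/L2 = -/F/- → run F
t=17: (idle)
t=18: (idle)
t=19: (idle)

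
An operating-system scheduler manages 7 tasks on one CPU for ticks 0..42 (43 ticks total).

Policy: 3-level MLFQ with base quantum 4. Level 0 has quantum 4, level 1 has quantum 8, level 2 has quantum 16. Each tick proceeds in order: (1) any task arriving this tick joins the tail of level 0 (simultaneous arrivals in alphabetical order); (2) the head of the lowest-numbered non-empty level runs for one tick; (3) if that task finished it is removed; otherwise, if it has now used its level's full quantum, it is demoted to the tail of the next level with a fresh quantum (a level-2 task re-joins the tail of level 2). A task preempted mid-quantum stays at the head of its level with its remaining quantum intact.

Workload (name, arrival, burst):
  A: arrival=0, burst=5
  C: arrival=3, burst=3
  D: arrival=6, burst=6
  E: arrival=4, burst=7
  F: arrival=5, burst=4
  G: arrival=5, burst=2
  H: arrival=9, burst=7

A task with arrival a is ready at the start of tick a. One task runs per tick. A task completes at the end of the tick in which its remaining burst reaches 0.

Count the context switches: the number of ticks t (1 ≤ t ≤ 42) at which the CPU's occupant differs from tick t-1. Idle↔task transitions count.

t=0: L0/L1/L2 = A/-/- → run A
t=1: L0/L1/L2 = A/-/- → run A
t=2: L0/L1/L2 = A/-/- → run A
t=3: L0/L1/L2 = AC/-/- → run A
t=4: L0/L1/L2 = CE/A/- → run C
t=5: L0/L1/L2 = CEFG/A/- → run C
t=6: L0/L1/L2 = CEFGD/A/- → run C
t=7: L0/L1/L2 = EFGD/A/- → run E
t=8: L0/L1/L2 = EFGD/A/- → run E
t=9: L0/L1/L2 = EFGDH/A/- → run E
t=10: L0/L1/L2 = EFGDH/A/- → run E
t=11: L0/L1/L2 = FGDH/AE/- → run F
t=12: L0/L1/L2 = FGDH/AE/- → run F
t=13: L0/L1/L2 = FGDH/AE/- → run F
t=14: L0/L1/L2 = FGDH/AE/- → run F
t=15: L0/L1/L2 = GDH/AE/- → run G
t=16: L0/L1/L2 = GDH/AE/- → run G
t=17: L0/L1/L2 = DH/AE/- → run D
t=18: L0/L1/L2 = DH/AE/- → run D
t=19: L0/L1/L2 = DH/AE/- → run D
t=20: L0/L1/L2 = DH/AE/- → run D
t=21: L0/L1/L2 = H/AED/- → run H
t=22: L0/L1/L2 = H/AED/- → run H
t=23: L0/L1/L2 = H/AED/- → run H
t=24: L0/L1/L2 = H/AED/- → run H
t=25: L0/L1/L2 = -/AEDH/- → run A
t=26: L0/L1/L2 = -/EDH/- → run E
t=27: L0/L1/L2 = -/EDH/- → run E
t=28: L0/L1/L2 = -/EDH/- → run E
t=29: L0/L1/L2 = -/DH/- → run D
t=30: L0/L1/L2 = -/DH/- → run D
t=31: L0/L1/L2 = -/H/- → run H
t=32: L0/L1/L2 = -/H/- → run H
t=33: L0/L1/L2 = -/H/- → run H
t=34: (idle)
t=35: (idle)
t=36: (idle)
t=37: (idle)
t=38: (idle)
t=39: (idle)
t=40: (idle)
t=41: (idle)
t=42: (idle)

context switches = 11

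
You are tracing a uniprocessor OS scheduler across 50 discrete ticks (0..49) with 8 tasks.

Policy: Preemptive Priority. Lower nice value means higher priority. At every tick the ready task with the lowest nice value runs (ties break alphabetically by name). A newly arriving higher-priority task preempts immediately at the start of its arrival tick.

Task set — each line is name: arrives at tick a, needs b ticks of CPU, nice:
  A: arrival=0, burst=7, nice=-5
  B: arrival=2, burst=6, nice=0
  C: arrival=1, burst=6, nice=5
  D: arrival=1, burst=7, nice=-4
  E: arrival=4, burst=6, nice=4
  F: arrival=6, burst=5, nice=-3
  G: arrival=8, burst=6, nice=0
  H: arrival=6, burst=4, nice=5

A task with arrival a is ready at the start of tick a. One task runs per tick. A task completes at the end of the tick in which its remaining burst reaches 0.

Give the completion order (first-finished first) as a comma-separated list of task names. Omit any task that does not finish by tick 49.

t=0: ready={A} → run A
t=1: ready={A,C,D} → run A
t=2: ready={A,B,C,D} → run A
t=3: ready={A,B,C,D} → run A
t=4: ready={A,B,C,D,E} → run A
t=5: ready={A,B,C,D,E} → run A
t=6: ready={A,B,C,D,E,F,H} → run A
t=7: ready={B,C,D,E,F,H} → run D
t=8: ready={B,C,D,E,F,G,H} → run D
t=9: ready={B,C,D,E,F,G,H} → run D
t=10: ready={B,C,D,E,F,G,H} → run D
t=11: ready={B,C,D,E,F,G,H} → run D
t=12: ready={B,C,D,E,F,G,H} → run D
t=13: ready={B,C,D,E,F,G,H} → run D
t=14: ready={B,C,E,F,G,H} → run F
t=15: ready={B,C,E,F,G,H} → run F
t=16: ready={B,C,E,F,G,H} → run F
t=17: ready={B,C,E,F,G,H} → run F
t=18: ready={B,C,E,F,G,H} → run F
t=19: ready={B,C,E,G,H} → run B
t=20: ready={B,C,E,G,H} → run B
t=21: ready={B,C,E,G,H} → run B
t=22: ready={B,C,E,G,H} → run B
t=23: ready={B,C,E,G,H} → run B
t=24: ready={B,C,E,G,H} → run B
t=25: ready={C,E,G,H} → run G
t=26: ready={C,E,G,H} → run G
t=27: ready={C,E,G,H} → run G
t=28: ready={C,E,G,H} → run G
t=29: ready={C,E,G,H} → run G
t=30: ready={C,E,G,H} → run G
t=31: ready={C,E,H} → run E
t=32: ready={C,E,H} → run E
t=33: ready={C,E,H} → run E
t=34: ready={C,E,H} → run E
t=35: ready={C,E,H} → run E
t=36: ready={C,E,H} → run E
t=37: ready={C,H} → run C
t=38: ready={C,H} → run C
t=39: ready={C,H} → run C
t=40: ready={C,H} → run C
t=41: ready={C,H} → run C
t=42: ready={C,H} → run C
t=43: ready={H} → run H
t=44: ready={H} → run H
t=45: ready={H} → run H
t=46: ready={H} → run H
t=47: (idle)
t=48: (idle)
t=49: (idle)

completion order = A, D, F, B, G, E, C, H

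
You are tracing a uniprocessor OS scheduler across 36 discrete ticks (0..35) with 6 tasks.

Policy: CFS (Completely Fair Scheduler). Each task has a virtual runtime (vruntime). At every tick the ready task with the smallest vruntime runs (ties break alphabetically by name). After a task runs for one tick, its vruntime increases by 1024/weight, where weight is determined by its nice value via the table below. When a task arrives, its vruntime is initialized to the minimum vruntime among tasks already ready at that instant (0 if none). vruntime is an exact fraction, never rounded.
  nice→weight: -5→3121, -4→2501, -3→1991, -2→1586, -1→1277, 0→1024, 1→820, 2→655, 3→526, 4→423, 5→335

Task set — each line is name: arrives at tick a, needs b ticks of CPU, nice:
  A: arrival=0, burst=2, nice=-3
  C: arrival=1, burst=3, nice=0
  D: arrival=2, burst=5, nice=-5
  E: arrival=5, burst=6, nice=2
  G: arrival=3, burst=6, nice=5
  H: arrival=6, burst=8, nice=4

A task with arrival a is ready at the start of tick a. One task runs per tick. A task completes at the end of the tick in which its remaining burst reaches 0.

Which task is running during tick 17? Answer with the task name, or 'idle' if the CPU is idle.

t=0: vr[A=0] → run A
t=1: vr[A=1024/1991 C=1024/1991] → run A
t=2: vr[C=1024/1991 D=1024/1991] → run C
t=3: vr[C=3015/1991 D=1024/1991 G=1024/1991] → run D
t=4: vr[C=3015/1991 D=5234688/6213911 G=1024/1991] → run G
t=5: vr[C=3015/1991 D=5234688/6213911 E=5234688/6213911 G=2381824/666985] → run D
t=6: vr[C=3015/1991 D=7273472/6213911 E=5234688/6213911 G=2381824/666985 H=5234688/6213911] → run E
t=7: vr[C=3015/1991 D=7273472/6213911 E=9791765504/4070111705 G=2381824/666985 H=5234688/6213911] → run H
t=8: vr[C=3015/1991 D=7273472/6213911 E=9791765504/4070111705 G=2381824/666985 H=8577317888/2628484353] → run D
t=9: vr[C=3015/1991 D=9312256/6213911 E=9791765504/4070111705 G=2381824/666985 H=8577317888/2628484353] → run D
t=10: vr[C=3015/1991 D=11351040/6213911 E=9791765504/4070111705 G=2381824/666985 H=8577317888/2628484353] → run C
t=11: vr[C=5006/1991 D=11351040/6213911 E=9791765504/4070111705 G=2381824/666985 H=8577317888/2628484353] → run D
t=12: vr[C=5006/1991 E=9791765504/4070111705 G=2381824/666985 H=8577317888/2628484353] → run E
t=13: vr[C=5006/1991 E=16154810368/4070111705 G=2381824/666985 H=8577317888/2628484353] → run C
t=14: vr[E=16154810368/4070111705 G=2381824/666985 H=8577317888/2628484353] → run H
t=15: vr[E=16154810368/4070111705 G=2381824/666985 H=14940362752/2628484353] → run G
t=16: vr[E=16154810368/4070111705 G=4420608/666985 H=14940362752/2628484353] → run E
t=17: vr[E=22517855232/4070111705 G=4420608/666985 H=14940362752/2628484353] → run E
t=18: vr[E=28880900096/4070111705 G=4420608/666985 H=14940362752/2628484353] → run H
t=19: vr[E=28880900096/4070111705 G=4420608/666985 H=7101135872/876161451] → run G
t=20: vr[E=28880900096/4070111705 G=6459392/666985 H=7101135872/876161451] → run E
t=21: vr[E=7048788992/814022341 G=6459392/666985 H=7101135872/876161451] → run H
t=22: vr[E=7048788992/814022341 G=6459392/666985 H=27666452480/2628484353] → run E
t=23: vr[G=6459392/666985 H=27666452480/2628484353] → run G
t=24: vr[G=8498176/666985 H=27666452480/2628484353] → run H
t=25: vr[G=8498176/666985 H=34029497344/2628484353] → run G
t=26: vr[G=2107392/133397 H=34029497344/2628484353] → run H
t=27: vr[G=2107392/133397 H=13464180736/876161451] → run H
t=28: vr[G=2107392/133397 H=46755587072/2628484353] → run G
t=29: vr[H=46755587072/2628484353] → run H
t=30: (idle)
t=31: (idle)
t=32: (idle)
t=33: (idle)
t=34: (idle)
t=35: (idle)

running at tick 17 = E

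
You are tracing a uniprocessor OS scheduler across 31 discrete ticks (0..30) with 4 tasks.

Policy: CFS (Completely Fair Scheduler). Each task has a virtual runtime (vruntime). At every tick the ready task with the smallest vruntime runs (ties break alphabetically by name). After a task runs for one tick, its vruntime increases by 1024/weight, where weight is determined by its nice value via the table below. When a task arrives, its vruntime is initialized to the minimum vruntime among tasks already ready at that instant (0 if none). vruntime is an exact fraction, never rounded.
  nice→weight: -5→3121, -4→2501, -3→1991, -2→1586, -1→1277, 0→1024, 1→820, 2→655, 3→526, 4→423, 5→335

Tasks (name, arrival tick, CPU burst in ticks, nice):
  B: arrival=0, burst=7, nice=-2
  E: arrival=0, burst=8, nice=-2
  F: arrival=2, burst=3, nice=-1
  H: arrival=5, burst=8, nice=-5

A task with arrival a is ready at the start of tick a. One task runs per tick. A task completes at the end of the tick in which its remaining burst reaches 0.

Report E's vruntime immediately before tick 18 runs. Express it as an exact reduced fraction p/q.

vruntime(E, start of tick 18) = 2560/793

t=0: vr[B=0 E=0] → run B
t=1: vr[B=512/793 E=0] → run E
t=2: vr[B=512/793 E=512/793 F=512/793] → run B
t=3: vr[B=1024/793 E=512/793 F=512/793] → run E
t=4: vr[B=1024/793 E=1024/793 F=512/793] → run F
t=5: vr[B=1024/793 E=1024/793 F=1465856/1012661 H=1024/793] → run B
t=6: vr[B=1536/793 E=1024/793 F=1465856/1012661 H=1024/793] → run E
t=7: vr[B=1536/793 E=1536/793 F=1465856/1012661 H=1024/793] → run H
t=8: vr[B=1536/793 E=1536/793 F=1465856/1012661 H=4007936/2474953] → run F
t=9: vr[B=1536/793 E=1536/793 F=2277888/1012661 H=4007936/2474953] → run H
t=10: vr[B=1536/793 E=1536/793 F=2277888/1012661 H=4819968/2474953] → run B
t=11: vr[B=2048/793 E=1536/793 F=2277888/1012661 H=4819968/2474953] → run E
t=12: vr[B=2048/793 E=2048/793 F=2277888/1012661 H=4819968/2474953] → run H
t=13: vr[B=2048/793 E=2048/793 F=2277888/1012661 H=5632000/2474953] → run F
t=14: vr[B=2048/793 E=2048/793 H=5632000/2474953] → run H
t=15: vr[B=2048/793 E=2048/793 H=6444032/2474953] → run B
t=16: vr[B=2560/793 E=2048/793 H=6444032/2474953] → run E
t=17: vr[B=2560/793 E=2560/793 H=6444032/2474953] → run H
t=18: vr[B=2560/793 E=2560/793 H=7256064/2474953] → run H
t=19: vr[B=2560/793 E=2560/793 H=8068096/2474953] → run B
t=20: vr[B=3072/793 E=2560/793 H=8068096/2474953] → run E
t=21: vr[B=3072/793 E=3072/793 H=8068096/2474953] → run H
t=22: vr[B=3072/793 E=3072/793 H=8880128/2474953] → run H
t=23: vr[B=3072/793 E=3072/793] → run B
t=24: vr[E=3072/793] → run E
t=25: vr[E=3584/793] → run E
t=26: (idle)
t=27: (idle)
t=28: (idle)
t=29: (idle)
t=30: (idle)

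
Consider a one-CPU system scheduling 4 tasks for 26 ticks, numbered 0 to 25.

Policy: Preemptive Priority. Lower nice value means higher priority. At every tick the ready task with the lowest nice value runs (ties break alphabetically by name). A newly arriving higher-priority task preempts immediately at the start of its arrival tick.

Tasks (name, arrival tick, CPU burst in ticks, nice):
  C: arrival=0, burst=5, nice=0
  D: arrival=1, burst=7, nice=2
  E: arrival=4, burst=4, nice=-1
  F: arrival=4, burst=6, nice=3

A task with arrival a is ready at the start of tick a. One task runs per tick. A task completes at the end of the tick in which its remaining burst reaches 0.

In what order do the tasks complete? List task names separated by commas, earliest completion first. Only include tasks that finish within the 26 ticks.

completion order = E, C, D, F

t=0: ready={C} → run C
t=1: ready={C,D} → run C
t=2: ready={C,D} → run C
t=3: ready={C,D} → run C
t=4: ready={C,D,E,F} → run E
t=5: ready={C,D,E,F} → run E
t=6: ready={C,D,E,F} → run E
t=7: ready={C,D,E,F} → run E
t=8: ready={C,D,F} → run C
t=9: ready={D,F} → run D
t=10: ready={D,F} → run D
t=11: ready={D,F} → run D
t=12: ready={D,F} → run D
t=13: ready={D,F} → run D
t=14: ready={D,F} → run D
t=15: ready={D,F} → run D
t=16: ready={F} → run F
t=17: ready={F} → run F
t=18: ready={F} → run F
t=19: ready={F} → run F
t=20: ready={F} → run F
t=21: ready={F} → run F
t=22: (idle)
t=23: (idle)
t=24: (idle)
t=25: (idle)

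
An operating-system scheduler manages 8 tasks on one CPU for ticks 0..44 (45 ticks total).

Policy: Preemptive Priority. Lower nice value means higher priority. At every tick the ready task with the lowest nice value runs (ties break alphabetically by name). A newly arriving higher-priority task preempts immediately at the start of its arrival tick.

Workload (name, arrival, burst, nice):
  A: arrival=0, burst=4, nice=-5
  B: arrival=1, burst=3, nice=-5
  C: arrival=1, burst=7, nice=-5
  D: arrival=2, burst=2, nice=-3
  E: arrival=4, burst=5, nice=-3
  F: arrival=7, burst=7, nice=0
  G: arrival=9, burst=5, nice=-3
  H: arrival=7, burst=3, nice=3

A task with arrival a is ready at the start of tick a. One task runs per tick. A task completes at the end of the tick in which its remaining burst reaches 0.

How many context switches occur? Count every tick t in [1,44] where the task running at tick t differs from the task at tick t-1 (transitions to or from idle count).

t=0: ready={A} → run A
t=1: ready={A,B,C} → run A
t=2: ready={A,B,C,D} → run A
t=3: ready={A,B,C,D} → run A
t=4: ready={B,C,D,E} → run B
t=5: ready={B,C,D,E} → run B
t=6: ready={B,C,D,E} → run B
t=7: ready={C,D,E,F,H} → run C
t=8: ready={C,D,E,F,H} → run C
t=9: ready={C,D,E,F,G,H} → run C
t=10: ready={C,D,E,F,G,H} → run C
t=11: ready={C,D,E,F,G,H} → run C
t=12: ready={C,D,E,F,G,H} → run C
t=13: ready={C,D,E,F,G,H} → run C
t=14: ready={D,E,F,G,H} → run D
t=15: ready={D,E,F,G,H} → run D
t=16: ready={E,F,G,H} → run E
t=17: ready={E,F,G,H} → run E
t=18: ready={E,F,G,H} → run E
t=19: ready={E,F,G,H} → run E
t=20: ready={E,F,G,H} → run E
t=21: ready={F,G,H} → run G
t=22: ready={F,G,H} → run G
t=23: ready={F,G,H} → run G
t=24: ready={F,G,H} → run G
t=25: ready={F,G,H} → run G
t=26: ready={F,H} → run F
t=27: ready={F,H} → run F
t=28: ready={F,H} → run F
t=29: ready={F,H} → run F
t=30: ready={F,H} → run F
t=31: ready={F,H} → run F
t=32: ready={F,H} → run F
t=33: ready={H} → run H
t=34: ready={H} → run H
t=35: ready={H} → run H
t=36: (idle)
t=37: (idle)
t=38: (idle)
t=39: (idle)
t=40: (idle)
t=41: (idle)
t=42: (idle)
t=43: (idle)
t=44: (idle)

context switches = 8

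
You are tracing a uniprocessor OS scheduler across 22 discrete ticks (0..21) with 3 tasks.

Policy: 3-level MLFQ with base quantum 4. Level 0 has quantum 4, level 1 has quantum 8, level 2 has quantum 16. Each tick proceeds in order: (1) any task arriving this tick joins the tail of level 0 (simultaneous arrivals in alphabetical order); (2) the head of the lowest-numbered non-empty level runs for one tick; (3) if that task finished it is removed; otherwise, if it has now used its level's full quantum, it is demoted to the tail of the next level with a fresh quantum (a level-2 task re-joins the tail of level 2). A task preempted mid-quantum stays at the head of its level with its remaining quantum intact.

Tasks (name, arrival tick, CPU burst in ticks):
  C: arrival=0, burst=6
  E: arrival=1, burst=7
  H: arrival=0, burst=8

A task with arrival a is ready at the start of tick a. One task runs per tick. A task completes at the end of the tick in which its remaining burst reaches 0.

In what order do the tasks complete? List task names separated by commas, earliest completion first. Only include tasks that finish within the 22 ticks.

completion order = C, H, E

t=0: L0/L1/L2 = CH/-/- → run C
t=1: L0/L1/L2 = CHE/-/- → run C
t=2: L0/L1/L2 = CHE/-/- → run C
t=3: L0/L1/L2 = CHE/-/- → run C
t=4: L0/L1/L2 = HE/C/- → run H
t=5: L0/L1/L2 = HE/C/- → run H
t=6: L0/L1/L2 = HE/C/- → run H
t=7: L0/L1/L2 = HE/C/- → run H
t=8: L0/L1/L2 = E/CH/- → run E
t=9: L0/L1/L2 = E/CH/- → run E
t=10: L0/L1/L2 = E/CH/- → run E
t=11: L0/L1/L2 = E/CH/- → run E
t=12: L0/L1/L2 = -/CHE/- → run C
t=13: L0/L1/L2 = -/CHE/- → run C
t=14: L0/L1/L2 = -/HE/- → run H
t=15: L0/L1/L2 = -/HE/- → run H
t=16: L0/L1/L2 = -/HE/- → run H
t=17: L0/L1/L2 = -/HE/- → run H
t=18: L0/L1/L2 = -/E/- → run E
t=19: L0/L1/L2 = -/E/- → run E
t=20: L0/L1/L2 = -/E/- → run E
t=21: (idle)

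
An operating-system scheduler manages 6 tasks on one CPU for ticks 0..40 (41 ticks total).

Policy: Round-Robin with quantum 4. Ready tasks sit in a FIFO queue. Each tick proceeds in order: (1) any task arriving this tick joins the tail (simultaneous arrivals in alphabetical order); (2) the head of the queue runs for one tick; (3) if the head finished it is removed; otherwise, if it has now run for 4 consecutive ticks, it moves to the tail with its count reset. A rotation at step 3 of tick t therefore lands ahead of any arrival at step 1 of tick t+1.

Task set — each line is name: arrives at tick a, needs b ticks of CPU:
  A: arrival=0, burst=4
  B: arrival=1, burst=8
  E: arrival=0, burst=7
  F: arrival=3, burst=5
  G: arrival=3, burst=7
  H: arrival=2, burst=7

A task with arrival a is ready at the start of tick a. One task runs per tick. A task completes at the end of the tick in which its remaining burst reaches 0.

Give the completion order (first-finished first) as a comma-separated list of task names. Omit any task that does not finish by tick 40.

completion order = A, E, B, H, F, G

t=0: queue=[A,E] q_used=0 → run A
t=1: queue=[A,E,B] q_used=1 → run A
t=2: queue=[A,E,B,H] q_used=2 → run A
t=3: queue=[A,E,B,H,F,G] q_used=3 → run A
t=4: queue=[E,B,H,F,G] q_used=0 → run E
t=5: queue=[E,B,H,F,G] q_used=1 → run E
t=6: queue=[E,B,H,F,G] q_used=2 → run E
t=7: queue=[E,B,H,F,G] q_used=3 → run E
t=8: queue=[B,H,F,G,E] q_used=0 → run B
t=9: queue=[B,H,F,G,E] q_used=1 → run B
t=10: queue=[B,H,F,G,E] q_used=2 → run B
t=11: queue=[B,H,F,G,E] q_used=3 → run B
t=12: queue=[H,F,G,E,B] q_used=0 → run H
t=13: queue=[H,F,G,E,B] q_used=1 → run H
t=14: queue=[H,F,G,E,B] q_used=2 → run H
t=15: queue=[H,F,G,E,B] q_used=3 → run H
t=16: queue=[F,G,E,B,H] q_used=0 → run F
t=17: queue=[F,G,E,B,H] q_used=1 → run F
t=18: queue=[F,G,E,B,H] q_used=2 → run F
t=19: queue=[F,G,E,B,H] q_used=3 → run F
t=20: queue=[G,E,B,H,F] q_used=0 → run G
t=21: queue=[G,E,B,H,F] q_used=1 → run G
t=22: queue=[G,E,B,H,F] q_used=2 → run G
t=23: queue=[G,E,B,H,F] q_used=3 → run G
t=24: queue=[E,B,H,F,G] q_used=0 → run E
t=25: queue=[E,B,H,F,G] q_used=1 → run E
t=26: queue=[E,B,H,F,G] q_used=2 → run E
t=27: queue=[B,H,F,G] q_used=0 → run B
t=28: queue=[B,H,F,G] q_used=1 → run B
t=29: queue=[B,H,F,G] q_used=2 → run B
t=30: queue=[B,H,F,G] q_used=3 → run B
t=31: queue=[H,F,G] q_used=0 → run H
t=32: queue=[H,F,G] q_used=1 → run H
t=33: queue=[H,F,G] q_used=2 → run H
t=34: queue=[F,G] q_used=0 → run F
t=35: queue=[G] q_used=0 → run G
t=36: queue=[G] q_used=1 → run G
t=37: queue=[G] q_used=2 → run G
t=38: (idle)
t=39: (idle)
t=40: (idle)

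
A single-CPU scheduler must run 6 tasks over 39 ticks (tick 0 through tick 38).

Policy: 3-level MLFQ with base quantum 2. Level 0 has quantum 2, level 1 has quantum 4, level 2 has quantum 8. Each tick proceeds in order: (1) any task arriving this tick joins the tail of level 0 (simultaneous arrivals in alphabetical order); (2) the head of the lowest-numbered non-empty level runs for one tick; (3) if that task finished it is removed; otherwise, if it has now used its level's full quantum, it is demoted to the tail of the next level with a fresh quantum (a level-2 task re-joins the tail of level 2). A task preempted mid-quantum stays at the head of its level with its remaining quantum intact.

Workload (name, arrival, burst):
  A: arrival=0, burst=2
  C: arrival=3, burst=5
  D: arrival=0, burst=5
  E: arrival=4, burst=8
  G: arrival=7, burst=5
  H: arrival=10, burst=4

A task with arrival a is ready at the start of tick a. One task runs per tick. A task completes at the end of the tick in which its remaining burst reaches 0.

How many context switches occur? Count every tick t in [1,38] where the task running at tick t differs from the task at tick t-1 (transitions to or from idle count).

context switches = 12

t=0: L0/L1/L2 = AD/-/- → run A
t=1: L0/L1/L2 = AD/-/- → run A
t=2: L0/L1/L2 = D/-/- → run D
t=3: L0/L1/L2 = DC/-/- → run D
t=4: L0/L1/L2 = CE/D/- → run C
t=5: L0/L1/L2 = CE/D/- → run C
t=6: L0/L1/L2 = E/DC/- → run E
t=7: L0/L1/L2 = EG/DC/- → run E
t=8: L0/L1/L2 = G/DCE/- → run G
t=9: L0/L1/L2 = G/DCE/- → run G
t=10: L0/L1/L2 = H/DCEG/- → run H
t=11: L0/L1/L2 = H/DCEG/- → run H
t=12: L0/L1/L2 = -/DCEGH/- → run D
t=13: L0/L1/L2 = -/DCEGH/- → run D
t=14: L0/L1/L2 = -/DCEGH/- → run D
t=15: L0/L1/L2 = -/CEGH/- → run C
t=16: L0/L1/L2 = -/CEGH/- → run C
t=17: L0/L1/L2 = -/CEGH/- → run C
t=18: L0/L1/L2 = -/EGH/- → run E
t=19: L0/L1/L2 = -/EGH/- → run E
t=20: L0/L1/L2 = -/EGH/- → run E
t=21: L0/L1/L2 = -/EGH/- → run E
t=22: L0/L1/L2 = -/GH/E → run G
t=23: L0/L1/L2 = -/GH/E → run G
t=24: L0/L1/L2 = -/GH/E → run G
t=25: L0/L1/L2 = -/H/E → run H
t=26: L0/L1/L2 = -/H/E → run H
t=27: L0/L1/L2 = -/-/E → run E
t=28: L0/L1/L2 = -/-/E → run E
t=29: (idle)
t=30: (idle)
t=31: (idle)
t=32: (idle)
t=33: (idle)
t=34: (idle)
t=35: (idle)
t=36: (idle)
t=37: (idle)
t=38: (idle)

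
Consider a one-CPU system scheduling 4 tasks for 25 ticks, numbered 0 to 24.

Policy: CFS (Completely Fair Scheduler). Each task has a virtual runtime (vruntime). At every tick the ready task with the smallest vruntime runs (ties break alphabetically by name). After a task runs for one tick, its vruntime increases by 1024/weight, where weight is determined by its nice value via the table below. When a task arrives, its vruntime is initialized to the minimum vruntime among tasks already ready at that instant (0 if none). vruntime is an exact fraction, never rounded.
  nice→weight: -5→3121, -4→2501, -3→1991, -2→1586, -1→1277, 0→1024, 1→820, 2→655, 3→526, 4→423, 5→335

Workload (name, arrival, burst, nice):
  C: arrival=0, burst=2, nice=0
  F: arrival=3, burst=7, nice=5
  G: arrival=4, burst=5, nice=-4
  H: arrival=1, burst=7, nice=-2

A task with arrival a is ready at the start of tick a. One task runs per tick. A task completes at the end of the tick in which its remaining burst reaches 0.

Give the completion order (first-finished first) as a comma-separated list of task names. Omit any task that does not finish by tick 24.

completion order = C, G, H, F

t=0: vr[C=0] → run C
t=1: vr[C=1 H=1] → run C
t=2: vr[H=1] → run H
t=3: vr[F=1305/793 H=1305/793] → run F
t=4: vr[F=1249207/265655 G=1305/793 H=1305/793] → run G
t=5: vr[F=1249207/265655 G=66817/32513 H=1305/793] → run H
t=6: vr[F=1249207/265655 G=66817/32513 H=1817/793] → run G
t=7: vr[F=1249207/265655 G=80129/32513 H=1817/793] → run H
t=8: vr[F=1249207/265655 G=80129/32513 H=2329/793] → run G
t=9: vr[F=1249207/265655 G=93441/32513 H=2329/793] → run G
t=10: vr[F=1249207/265655 G=106753/32513 H=2329/793] → run H
t=11: vr[F=1249207/265655 G=106753/32513 H=2841/793] → run G
t=12: vr[F=1249207/265655 H=2841/793] → run H
t=13: vr[F=1249207/265655 H=3353/793] → run H
t=14: vr[F=1249207/265655 H=3865/793] → run F
t=15: vr[F=2061239/265655 H=3865/793] → run H
t=16: vr[F=2061239/265655] → run F
t=17: vr[F=2873271/265655] → run F
t=18: vr[F=3685303/265655] → run F
t=19: vr[F=899467/53131] → run F
t=20: vr[F=5309367/265655] → run F
t=21: (idle)
t=22: (idle)
t=23: (idle)
t=24: (idle)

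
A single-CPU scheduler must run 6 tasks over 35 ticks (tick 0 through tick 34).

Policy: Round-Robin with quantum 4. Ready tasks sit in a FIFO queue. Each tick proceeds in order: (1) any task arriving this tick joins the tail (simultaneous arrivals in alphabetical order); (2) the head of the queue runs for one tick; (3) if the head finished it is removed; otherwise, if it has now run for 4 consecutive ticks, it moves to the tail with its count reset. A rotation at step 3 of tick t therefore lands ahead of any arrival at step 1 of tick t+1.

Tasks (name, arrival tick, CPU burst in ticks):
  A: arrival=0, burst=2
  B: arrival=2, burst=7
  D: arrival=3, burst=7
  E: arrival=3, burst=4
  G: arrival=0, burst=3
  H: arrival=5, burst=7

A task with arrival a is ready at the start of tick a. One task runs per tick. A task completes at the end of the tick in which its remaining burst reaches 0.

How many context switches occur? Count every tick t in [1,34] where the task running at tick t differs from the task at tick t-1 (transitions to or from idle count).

t=0: queue=[A,G] q_used=0 → run A
t=1: queue=[A,G] q_used=1 → run A
t=2: queue=[G,B] q_used=0 → run G
t=3: queue=[G,B,D,E] q_used=1 → run G
t=4: queue=[G,B,D,E] q_used=2 → run G
t=5: queue=[B,D,E,H] q_used=0 → run B
t=6: queue=[B,D,E,H] q_used=1 → run B
t=7: queue=[B,D,E,H] q_used=2 → run B
t=8: queue=[B,D,E,H] q_used=3 → run B
t=9: queue=[D,E,H,B] q_used=0 → run D
t=10: queue=[D,E,H,B] q_used=1 → run D
t=11: queue=[D,E,H,B] q_used=2 → run D
t=12: queue=[D,E,H,B] q_used=3 → run D
t=13: queue=[E,H,B,D] q_used=0 → run E
t=14: queue=[E,H,B,D] q_used=1 → run E
t=15: queue=[E,H,B,D] q_used=2 → run E
t=16: queue=[E,H,B,D] q_used=3 → run E
t=17: queue=[H,B,D] q_used=0 → run H
t=18: queue=[H,B,D] q_used=1 → run H
t=19: queue=[H,B,D] q_used=2 → run H
t=20: queue=[H,B,D] q_used=3 → run H
t=21: queue=[B,D,H] q_used=0 → run B
t=22: queue=[B,D,H] q_used=1 → run B
t=23: queue=[B,D,H] q_used=2 → run B
t=24: queue=[D,H] q_used=0 → run D
t=25: queue=[D,H] q_used=1 → run D
t=26: queue=[D,H] q_used=2 → run D
t=27: queue=[H] q_used=0 → run H
t=28: queue=[H] q_used=1 → run H
t=29: queue=[H] q_used=2 → run H
t=30: (idle)
t=31: (idle)
t=32: (idle)
t=33: (idle)
t=34: (idle)

context switches = 9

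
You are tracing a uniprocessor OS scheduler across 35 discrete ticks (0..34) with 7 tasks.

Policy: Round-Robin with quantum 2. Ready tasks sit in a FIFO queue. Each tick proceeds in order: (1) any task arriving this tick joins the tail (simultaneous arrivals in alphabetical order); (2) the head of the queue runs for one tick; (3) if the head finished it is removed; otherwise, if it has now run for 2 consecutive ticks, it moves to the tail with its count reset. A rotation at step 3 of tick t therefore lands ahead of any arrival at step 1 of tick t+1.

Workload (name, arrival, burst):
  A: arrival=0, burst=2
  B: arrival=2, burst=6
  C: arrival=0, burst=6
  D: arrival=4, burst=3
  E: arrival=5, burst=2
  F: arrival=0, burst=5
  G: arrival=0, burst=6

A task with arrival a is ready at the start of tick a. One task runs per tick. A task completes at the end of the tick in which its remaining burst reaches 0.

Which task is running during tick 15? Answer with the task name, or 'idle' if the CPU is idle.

t=0: queue=[A,C,F,G] q_used=0 → run A
t=1: queue=[A,C,F,G] q_used=1 → run A
t=2: queue=[C,F,G,B] q_used=0 → run C
t=3: queue=[C,F,G,B] q_used=1 → run C
t=4: queue=[F,G,B,C,D] q_used=0 → run F
t=5: queue=[F,G,B,C,D,E] q_used=1 → run F
t=6: queue=[G,B,C,D,E,F] q_used=0 → run G
t=7: queue=[G,B,C,D,E,F] q_used=1 → run G
t=8: queue=[B,C,D,E,F,G] q_used=0 → run B
t=9: queue=[B,C,D,E,F,G] q_used=1 → run B
t=10: queue=[C,D,E,F,G,B] q_used=0 → run C
t=11: queue=[C,D,E,F,G,B] q_used=1 → run C
t=12: queue=[D,E,F,G,B,C] q_used=0 → run D
t=13: queue=[D,E,F,G,B,C] q_used=1 → run D
t=14: queue=[E,F,G,B,C,D] q_used=0 → run E
t=15: queue=[E,F,G,B,C,D] q_used=1 → run E
t=16: queue=[F,G,B,C,D] q_used=0 → run F
t=17: queue=[F,G,B,C,D] q_used=1 → run F
t=18: queue=[G,B,C,D,F] q_used=0 → run G
t=19: queue=[G,B,C,D,F] q_used=1 → run G
t=20: queue=[B,C,D,F,G] q_used=0 → run B
t=21: queue=[B,C,D,F,G] q_used=1 → run B
t=22: queue=[C,D,F,G,B] q_used=0 → run C
t=23: queue=[C,D,F,G,B] q_used=1 → run C
t=24: queue=[D,F,G,B] q_used=0 → run D
t=25: queue=[F,G,B] q_used=0 → run F
t=26: queue=[G,B] q_used=0 → run G
t=27: queue=[G,B] q_used=1 → run G
t=28: queue=[B] q_used=0 → run B
t=29: queue=[B] q_used=1 → run B
t=30: (idle)
t=31: (idle)
t=32: (idle)
t=33: (idle)
t=34: (idle)

running at tick 15 = E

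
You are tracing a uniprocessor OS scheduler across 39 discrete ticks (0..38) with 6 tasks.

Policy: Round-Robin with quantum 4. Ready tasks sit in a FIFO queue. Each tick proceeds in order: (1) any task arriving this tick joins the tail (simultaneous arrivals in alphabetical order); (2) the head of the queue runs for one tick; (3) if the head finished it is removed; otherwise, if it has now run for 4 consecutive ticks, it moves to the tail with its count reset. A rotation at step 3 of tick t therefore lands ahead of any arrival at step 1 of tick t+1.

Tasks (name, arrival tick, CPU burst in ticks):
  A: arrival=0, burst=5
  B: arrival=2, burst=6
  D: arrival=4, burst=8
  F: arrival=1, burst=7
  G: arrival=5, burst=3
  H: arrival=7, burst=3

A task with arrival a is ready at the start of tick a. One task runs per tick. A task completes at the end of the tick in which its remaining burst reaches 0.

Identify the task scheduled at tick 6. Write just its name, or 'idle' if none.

running at tick 6 = F

t=0: queue=[A] q_used=0 → run A
t=1: queue=[A,F] q_used=1 → run A
t=2: queue=[A,F,B] q_used=2 → run A
t=3: queue=[A,F,B] q_used=3 → run A
t=4: queue=[F,B,A,D] q_used=0 → run F
t=5: queue=[F,B,A,D,G] q_used=1 → run F
t=6: queue=[F,B,A,D,G] q_used=2 → run F
t=7: queue=[F,B,A,D,G,H] q_used=3 → run F
t=8: queue=[B,A,D,G,H,F] q_used=0 → run B
t=9: queue=[B,A,D,G,H,F] q_used=1 → run B
t=10: queue=[B,A,D,G,H,F] q_used=2 → run B
t=11: queue=[B,A,D,G,H,F] q_used=3 → run B
t=12: queue=[A,D,G,H,F,B] q_used=0 → run A
t=13: queue=[D,G,H,F,B] q_used=0 → run D
t=14: queue=[D,G,H,F,B] q_used=1 → run D
t=15: queue=[D,G,H,F,B] q_used=2 → run D
t=16: queue=[D,G,H,F,B] q_used=3 → run D
t=17: queue=[G,H,F,B,D] q_used=0 → run G
t=18: queue=[G,H,F,B,D] q_used=1 → run G
t=19: queue=[G,H,F,B,D] q_used=2 → run G
t=20: queue=[H,F,B,D] q_used=0 → run H
t=21: queue=[H,F,B,D] q_used=1 → run H
t=22: queue=[H,F,B,D] q_used=2 → run H
t=23: queue=[F,B,D] q_used=0 → run F
t=24: queue=[F,B,D] q_used=1 → run F
t=25: queue=[F,B,D] q_used=2 → run F
t=26: queue=[B,D] q_used=0 → run B
t=27: queue=[B,D] q_used=1 → run B
t=28: queue=[D] q_used=0 → run D
t=29: queue=[D] q_used=1 → run D
t=30: queue=[D] q_used=2 → run D
t=31: queue=[D] q_used=3 → run D
t=32: (idle)
t=33: (idle)
t=34: (idle)
t=35: (idle)
t=36: (idle)
t=37: (idle)
t=38: (idle)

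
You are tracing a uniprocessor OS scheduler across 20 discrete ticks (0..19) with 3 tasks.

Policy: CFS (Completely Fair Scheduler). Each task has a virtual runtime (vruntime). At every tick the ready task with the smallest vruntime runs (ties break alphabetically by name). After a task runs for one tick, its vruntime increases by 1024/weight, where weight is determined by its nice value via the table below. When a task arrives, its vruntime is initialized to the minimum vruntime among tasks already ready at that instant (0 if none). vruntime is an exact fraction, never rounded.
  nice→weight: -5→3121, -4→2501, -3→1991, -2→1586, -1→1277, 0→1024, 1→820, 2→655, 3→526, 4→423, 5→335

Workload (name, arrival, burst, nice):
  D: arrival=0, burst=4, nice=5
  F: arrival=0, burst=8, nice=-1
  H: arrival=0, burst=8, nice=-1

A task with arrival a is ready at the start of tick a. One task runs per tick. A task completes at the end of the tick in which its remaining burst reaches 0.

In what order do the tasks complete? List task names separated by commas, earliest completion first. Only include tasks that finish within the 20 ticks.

completion order = F, H, D

t=0: vr[D=0 F=0 H=0] → run D
t=1: vr[D=1024/335 F=0 H=0] → run F
t=2: vr[D=1024/335 F=1024/1277 H=0] → run H
t=3: vr[D=1024/335 F=1024/1277 H=1024/1277] → run F
t=4: vr[D=1024/335 F=2048/1277 H=1024/1277] → run H
t=5: vr[D=1024/335 F=2048/1277 H=2048/1277] → run F
t=6: vr[D=1024/335 F=3072/1277 H=2048/1277] → run H
t=7: vr[D=1024/335 F=3072/1277 H=3072/1277] → run F
t=8: vr[D=1024/335 F=4096/1277 H=3072/1277] → run H
t=9: vr[D=1024/335 F=4096/1277 H=4096/1277] → run D
t=10: vr[D=2048/335 F=4096/1277 H=4096/1277] → run F
t=11: vr[D=2048/335 F=5120/1277 H=4096/1277] → run H
t=12: vr[D=2048/335 F=5120/1277 H=5120/1277] → run F
t=13: vr[D=2048/335 F=6144/1277 H=5120/1277] → run H
t=14: vr[D=2048/335 F=6144/1277 H=6144/1277] → run F
t=15: vr[D=2048/335 F=7168/1277 H=6144/1277] → run H
t=16: vr[D=2048/335 F=7168/1277 H=7168/1277] → run F
t=17: vr[D=2048/335 H=7168/1277] → run H
t=18: vr[D=2048/335] → run D
t=19: vr[D=3072/335] → run D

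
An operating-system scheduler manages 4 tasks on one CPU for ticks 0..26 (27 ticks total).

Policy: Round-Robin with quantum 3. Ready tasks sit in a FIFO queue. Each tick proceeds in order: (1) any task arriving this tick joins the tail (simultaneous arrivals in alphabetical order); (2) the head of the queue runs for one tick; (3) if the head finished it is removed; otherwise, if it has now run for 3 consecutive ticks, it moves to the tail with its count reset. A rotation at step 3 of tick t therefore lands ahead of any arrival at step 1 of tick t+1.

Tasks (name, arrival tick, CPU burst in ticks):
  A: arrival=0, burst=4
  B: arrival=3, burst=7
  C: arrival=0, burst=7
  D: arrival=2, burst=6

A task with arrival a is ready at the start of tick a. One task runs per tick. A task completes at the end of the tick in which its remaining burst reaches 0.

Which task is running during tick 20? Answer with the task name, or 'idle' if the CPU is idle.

running at tick 20 = B

t=0: queue=[A,C] q_used=0 → run A
t=1: queue=[A,C] q_used=1 → run A
t=2: queue=[A,C,D] q_used=2 → run A
t=3: queue=[C,D,A,B] q_used=0 → run C
t=4: queue=[C,D,A,B] q_used=1 → run C
t=5: queue=[C,D,A,B] q_used=2 → run C
t=6: queue=[D,A,B,C] q_used=0 → run D
t=7: queue=[D,A,B,C] q_used=1 → run D
t=8: queue=[D,A,B,C] q_used=2 → run D
t=9: queue=[A,B,C,D] q_used=0 → run A
t=10: queue=[B,C,D] q_used=0 → run B
t=11: queue=[B,C,D] q_used=1 → run B
t=12: queue=[B,C,D] q_used=2 → run B
t=13: queue=[C,D,B] q_used=0 → run C
t=14: queue=[C,D,B] q_used=1 → run C
t=15: queue=[C,D,B] q_used=2 → run C
t=16: queue=[D,B,C] q_used=0 → run D
t=17: queue=[D,B,C] q_used=1 → run D
t=18: queue=[D,B,C] q_used=2 → run D
t=19: queue=[B,C] q_used=0 → run B
t=20: queue=[B,C] q_used=1 → run B
t=21: queue=[B,C] q_used=2 → run B
t=22: queue=[C,B] q_used=0 → run C
t=23: queue=[B] q_used=0 → run B
t=24: (idle)
t=25: (idle)
t=26: (idle)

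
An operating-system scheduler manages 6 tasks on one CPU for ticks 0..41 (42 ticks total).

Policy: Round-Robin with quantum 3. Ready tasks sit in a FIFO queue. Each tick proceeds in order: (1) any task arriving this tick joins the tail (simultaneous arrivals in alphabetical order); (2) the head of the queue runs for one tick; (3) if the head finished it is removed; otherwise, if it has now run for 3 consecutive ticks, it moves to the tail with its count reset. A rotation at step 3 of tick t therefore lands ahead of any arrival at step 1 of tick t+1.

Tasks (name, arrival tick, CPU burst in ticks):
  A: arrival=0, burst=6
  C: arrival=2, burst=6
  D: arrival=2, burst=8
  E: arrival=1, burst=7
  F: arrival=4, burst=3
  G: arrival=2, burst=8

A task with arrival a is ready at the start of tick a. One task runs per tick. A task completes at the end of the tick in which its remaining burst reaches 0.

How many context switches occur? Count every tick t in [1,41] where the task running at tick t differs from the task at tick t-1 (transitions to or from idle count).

t=0: queue=[A] q_used=0 → run A
t=1: queue=[A,E] q_used=1 → run A
t=2: queue=[A,E,C,D,G] q_used=2 → run A
t=3: queue=[E,C,D,G,A] q_used=0 → run E
t=4: queue=[E,C,D,G,A,F] q_used=1 → run E
t=5: queue=[E,C,D,G,A,F] q_used=2 → run E
t=6: queue=[C,D,G,A,F,E] q_used=0 → run C
t=7: queue=[C,D,G,A,F,E] q_used=1 → run C
t=8: queue=[C,D,G,A,F,E] q_used=2 → run C
t=9: queue=[D,G,A,F,E,C] q_used=0 → run D
t=10: queue=[D,G,A,F,E,C] q_used=1 → run D
t=11: queue=[D,G,A,F,E,C] q_used=2 → run D
t=12: queue=[G,A,F,E,C,D] q_used=0 → run G
t=13: queue=[G,A,F,E,C,D] q_used=1 → run G
t=14: queue=[G,A,F,E,C,D] q_used=2 → run G
t=15: queue=[A,F,E,C,D,G] q_used=0 → run A
t=16: queue=[A,F,E,C,D,G] q_used=1 → run A
t=17: queue=[A,F,E,C,D,G] q_used=2 → run A
t=18: queue=[F,E,C,D,G] q_used=0 → run F
t=19: queue=[F,E,C,D,G] q_used=1 → run F
t=20: queue=[F,E,C,D,G] q_used=2 → run F
t=21: queue=[E,C,D,G] q_used=0 → run E
t=22: queue=[E,C,D,G] q_used=1 → run E
t=23: queue=[E,C,D,G] q_used=2 → run E
t=24: queue=[C,D,G,E] q_used=0 → run C
t=25: queue=[C,D,G,E] q_used=1 → run C
t=26: queue=[C,D,G,E] q_used=2 → run C
t=27: queue=[D,G,E] q_used=0 → run D
t=28: queue=[D,G,E] q_used=1 → run D
t=29: queue=[D,G,E] q_used=2 → run D
t=30: queue=[G,E,D] q_used=0 → run G
t=31: queue=[G,E,D] q_used=1 → run G
t=32: queue=[G,E,D] q_used=2 → run G
t=33: queue=[E,D,G] q_used=0 → run E
t=34: queue=[D,G] q_used=0 → run D
t=35: queue=[D,G] q_used=1 → run D
t=36: queue=[G] q_used=0 → run G
t=37: queue=[G] q_used=1 → run G
t=38: (idle)
t=39: (idle)
t=40: (idle)
t=41: (idle)

context switches = 14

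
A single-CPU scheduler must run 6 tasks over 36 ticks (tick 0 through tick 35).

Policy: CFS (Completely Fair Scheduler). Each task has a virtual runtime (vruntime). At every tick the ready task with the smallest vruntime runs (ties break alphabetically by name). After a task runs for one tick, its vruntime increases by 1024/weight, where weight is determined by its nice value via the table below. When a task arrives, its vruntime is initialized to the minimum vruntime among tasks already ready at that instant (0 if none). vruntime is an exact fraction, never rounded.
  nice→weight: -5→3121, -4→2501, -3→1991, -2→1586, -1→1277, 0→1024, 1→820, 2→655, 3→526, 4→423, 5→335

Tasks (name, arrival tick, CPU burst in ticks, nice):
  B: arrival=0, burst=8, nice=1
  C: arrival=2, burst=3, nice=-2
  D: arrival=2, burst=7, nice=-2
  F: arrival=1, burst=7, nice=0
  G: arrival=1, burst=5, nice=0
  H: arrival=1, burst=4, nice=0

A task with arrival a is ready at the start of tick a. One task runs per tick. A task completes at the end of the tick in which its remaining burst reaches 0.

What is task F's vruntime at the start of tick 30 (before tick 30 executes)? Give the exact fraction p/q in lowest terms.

vruntime(F, start of tick 30) = 1281/205

t=0: vr[B=0] → run B
t=1: vr[B=256/205 F=256/205 G=256/205 H=256/205] → run B
t=2: vr[B=512/205 C=256/205 D=256/205 F=256/205 G=256/205 H=256/205] → run C
t=3: vr[B=512/205 C=307968/162565 D=256/205 F=256/205 G=256/205 H=256/205] → run D
t=4: vr[B=512/205 C=307968/162565 D=307968/162565 F=256/205 G=256/205 H=256/205] → run F
t=5: vr[B=512/205 C=307968/162565 D=307968/162565 F=461/205 G=256/205 H=256/205] → run G
t=6: vr[B=512/205 C=307968/162565 D=307968/162565 F=461/205 G=461/205 H=256/205] → run H
t=7: vr[B=512/205 C=307968/162565 D=307968/162565 F=461/205 G=461/205 H=461/205] → run C
t=8: vr[B=512/205 C=412928/162565 D=307968/162565 F=461/205 G=461/205 H=461/205] → run D
t=9: vr[B=512/205 C=412928/162565 D=412928/162565 F=461/205 G=461/205 H=461/205] → run F
t=10: vr[B=512/205 C=412928/162565 D=412928/162565 F=666/205 G=461/205 H=461/205] → run G
t=11: vr[B=512/205 C=412928/162565 D=412928/162565 F=666/205 G=666/205 H=461/205] → run H
t=12: vr[B=512/205 C=412928/162565 D=412928/162565 F=666/205 G=666/205 H=666/205] → run B
t=13: vr[B=768/205 C=412928/162565 D=412928/162565 F=666/205 G=666/205 H=666/205] → run C
t=14: vr[B=768/205 D=412928/162565 F=666/205 G=666/205 H=666/205] → run D
t=15: vr[B=768/205 D=517888/162565 F=666/205 G=666/205 H=666/205] → run D
t=16: vr[B=768/205 D=622848/162565 F=666/205 G=666/205 H=666/205] → run F
t=17: vr[B=768/205 D=622848/162565 F=871/205 G=666/205 H=666/205] → run G
t=18: vr[B=768/205 D=622848/162565 F=871/205 G=871/205 H=666/205] → run H
t=19: vr[B=768/205 D=622848/162565 F=871/205 G=871/205 H=871/205] → run B
t=20: vr[B=1024/205 D=622848/162565 F=871/205 G=871/205 H=871/205] → run D
t=21: vr[B=1024/205 D=727808/162565 F=871/205 G=871/205 H=871/205] → run F
t=22: vr[B=1024/205 D=727808/162565 F=1076/205 G=871/205 H=871/205] → run G
t=23: vr[B=1024/205 D=727808/162565 F=1076/205 G=1076/205 H=871/205] → run H
t=24: vr[B=1024/205 D=727808/162565 F=1076/205 G=1076/205] → run D
t=25: vr[B=1024/205 D=832768/162565 F=1076/205 G=1076/205] → run B
t=26: vr[B=256/41 D=832768/162565 F=1076/205 G=1076/205] → run D
t=27: vr[B=256/41 F=1076/205 G=1076/205] → run F
t=28: vr[B=256/41 F=1281/205 G=1076/205] → run G
t=29: vr[B=256/41 F=1281/205] → run B
t=30: vr[B=1536/205 F=1281/205] → run F
t=31: vr[B=1536/205 F=1486/205] → run F
t=32: vr[B=1536/205] → run B
t=33: vr[B=1792/205] → run B
t=34: (idle)
t=35: (idle)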